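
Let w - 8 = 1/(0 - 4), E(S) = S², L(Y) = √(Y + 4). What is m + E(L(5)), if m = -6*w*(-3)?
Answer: 297/2 ≈ 148.50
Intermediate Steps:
L(Y) = √(4 + Y)
w = 31/4 (w = 8 + 1/(0 - 4) = 8 + 1/(-4) = 8 - ¼ = 31/4 ≈ 7.7500)
m = 279/2 (m = -6*31/4*(-3) = -93/2*(-3) = 279/2 ≈ 139.50)
m + E(L(5)) = 279/2 + (√(4 + 5))² = 279/2 + (√9)² = 279/2 + 3² = 279/2 + 9 = 297/2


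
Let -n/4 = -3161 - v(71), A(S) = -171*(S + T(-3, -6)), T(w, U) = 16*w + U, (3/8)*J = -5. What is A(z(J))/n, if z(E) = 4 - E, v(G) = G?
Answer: 3135/6464 ≈ 0.48499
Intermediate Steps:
J = -40/3 (J = (8/3)*(-5) = -40/3 ≈ -13.333)
T(w, U) = U + 16*w
A(S) = 9234 - 171*S (A(S) = -171*(S + (-6 + 16*(-3))) = -171*(S + (-6 - 48)) = -171*(S - 54) = -171*(-54 + S) = 9234 - 171*S)
n = 12928 (n = -4*(-3161 - 1*71) = -4*(-3161 - 71) = -4*(-3232) = 12928)
A(z(J))/n = (9234 - 171*(4 - 1*(-40/3)))/12928 = (9234 - 171*(4 + 40/3))*(1/12928) = (9234 - 171*52/3)*(1/12928) = (9234 - 2964)*(1/12928) = 6270*(1/12928) = 3135/6464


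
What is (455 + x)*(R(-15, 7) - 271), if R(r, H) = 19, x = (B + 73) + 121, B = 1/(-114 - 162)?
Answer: -3761583/23 ≈ -1.6355e+5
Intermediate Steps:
B = -1/276 (B = 1/(-276) = -1/276 ≈ -0.0036232)
x = 53543/276 (x = (-1/276 + 73) + 121 = 20147/276 + 121 = 53543/276 ≈ 194.00)
(455 + x)*(R(-15, 7) - 271) = (455 + 53543/276)*(19 - 271) = (179123/276)*(-252) = -3761583/23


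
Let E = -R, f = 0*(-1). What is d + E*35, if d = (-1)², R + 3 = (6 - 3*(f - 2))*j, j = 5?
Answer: -1994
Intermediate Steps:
f = 0
R = 57 (R = -3 + (6 - 3*(0 - 2))*5 = -3 + (6 - 3*(-2))*5 = -3 + (6 + 6)*5 = -3 + 12*5 = -3 + 60 = 57)
d = 1
E = -57 (E = -1*57 = -57)
d + E*35 = 1 - 57*35 = 1 - 1995 = -1994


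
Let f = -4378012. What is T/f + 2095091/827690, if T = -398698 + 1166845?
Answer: 4268272974331/1811818376140 ≈ 2.3558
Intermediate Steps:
T = 768147
T/f + 2095091/827690 = 768147/(-4378012) + 2095091/827690 = 768147*(-1/4378012) + 2095091*(1/827690) = -768147/4378012 + 2095091/827690 = 4268272974331/1811818376140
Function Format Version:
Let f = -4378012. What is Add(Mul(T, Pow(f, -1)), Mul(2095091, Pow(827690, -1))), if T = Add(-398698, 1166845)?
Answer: Rational(4268272974331, 1811818376140) ≈ 2.3558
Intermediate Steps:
T = 768147
Add(Mul(T, Pow(f, -1)), Mul(2095091, Pow(827690, -1))) = Add(Mul(768147, Pow(-4378012, -1)), Mul(2095091, Pow(827690, -1))) = Add(Mul(768147, Rational(-1, 4378012)), Mul(2095091, Rational(1, 827690))) = Add(Rational(-768147, 4378012), Rational(2095091, 827690)) = Rational(4268272974331, 1811818376140)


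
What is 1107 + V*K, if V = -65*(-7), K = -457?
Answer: -206828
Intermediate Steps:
V = 455
1107 + V*K = 1107 + 455*(-457) = 1107 - 207935 = -206828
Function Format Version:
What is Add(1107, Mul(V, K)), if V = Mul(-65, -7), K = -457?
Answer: -206828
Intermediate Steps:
V = 455
Add(1107, Mul(V, K)) = Add(1107, Mul(455, -457)) = Add(1107, -207935) = -206828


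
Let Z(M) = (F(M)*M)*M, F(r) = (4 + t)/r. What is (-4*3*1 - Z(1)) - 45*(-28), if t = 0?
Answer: 1244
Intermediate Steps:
F(r) = 4/r (F(r) = (4 + 0)/r = 4/r)
Z(M) = 4*M (Z(M) = ((4/M)*M)*M = 4*M)
(-4*3*1 - Z(1)) - 45*(-28) = (-4*3*1 - 4) - 45*(-28) = (-12*1 - 1*4) + 1260 = (-12 - 4) + 1260 = -16 + 1260 = 1244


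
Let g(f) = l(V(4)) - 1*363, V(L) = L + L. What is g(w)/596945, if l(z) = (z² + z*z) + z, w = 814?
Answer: -227/596945 ≈ -0.00038027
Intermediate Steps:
V(L) = 2*L
l(z) = z + 2*z² (l(z) = (z² + z²) + z = 2*z² + z = z + 2*z²)
g(f) = -227 (g(f) = (2*4)*(1 + 2*(2*4)) - 1*363 = 8*(1 + 2*8) - 363 = 8*(1 + 16) - 363 = 8*17 - 363 = 136 - 363 = -227)
g(w)/596945 = -227/596945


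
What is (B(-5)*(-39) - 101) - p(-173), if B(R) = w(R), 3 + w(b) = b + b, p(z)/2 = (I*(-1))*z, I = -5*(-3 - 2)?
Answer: -8244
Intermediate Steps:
I = 25 (I = -5*(-5) = 25)
p(z) = -50*z (p(z) = 2*((25*(-1))*z) = 2*(-25*z) = -50*z)
w(b) = -3 + 2*b (w(b) = -3 + (b + b) = -3 + 2*b)
B(R) = -3 + 2*R
(B(-5)*(-39) - 101) - p(-173) = ((-3 + 2*(-5))*(-39) - 101) - (-50)*(-173) = ((-3 - 10)*(-39) - 101) - 1*8650 = (-13*(-39) - 101) - 8650 = (507 - 101) - 8650 = 406 - 8650 = -8244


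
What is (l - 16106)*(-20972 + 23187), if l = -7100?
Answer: -51401290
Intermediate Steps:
(l - 16106)*(-20972 + 23187) = (-7100 - 16106)*(-20972 + 23187) = -23206*2215 = -51401290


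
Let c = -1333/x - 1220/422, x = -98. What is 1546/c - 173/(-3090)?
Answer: 98820017479/684382470 ≈ 144.39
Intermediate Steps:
c = 221483/20678 (c = -1333/(-98) - 1220/422 = -1333*(-1/98) - 1220*1/422 = 1333/98 - 610/211 = 221483/20678 ≈ 10.711)
1546/c - 173/(-3090) = 1546/(221483/20678) - 173/(-3090) = 1546*(20678/221483) - 173*(-1/3090) = 31968188/221483 + 173/3090 = 98820017479/684382470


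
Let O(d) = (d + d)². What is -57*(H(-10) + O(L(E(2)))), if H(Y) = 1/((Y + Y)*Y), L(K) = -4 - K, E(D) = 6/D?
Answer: -2234457/200 ≈ -11172.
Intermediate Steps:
O(d) = 4*d² (O(d) = (2*d)² = 4*d²)
H(Y) = 1/(2*Y²) (H(Y) = 1/(((2*Y))*Y) = (1/(2*Y))/Y = 1/(2*Y²))
-57*(H(-10) + O(L(E(2)))) = -57*((½)/(-10)² + 4*(-4 - 6/2)²) = -57*((½)*(1/100) + 4*(-4 - 6/2)²) = -57*(1/200 + 4*(-4 - 1*3)²) = -57*(1/200 + 4*(-4 - 3)²) = -57*(1/200 + 4*(-7)²) = -57*(1/200 + 4*49) = -57*(1/200 + 196) = -57*39201/200 = -2234457/200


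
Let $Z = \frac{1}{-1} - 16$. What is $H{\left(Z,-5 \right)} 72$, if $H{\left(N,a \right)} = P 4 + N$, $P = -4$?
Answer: $-2376$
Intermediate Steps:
$Z = -17$ ($Z = -1 - 16 = -17$)
$H{\left(N,a \right)} = -16 + N$ ($H{\left(N,a \right)} = \left(-4\right) 4 + N = -16 + N$)
$H{\left(Z,-5 \right)} 72 = \left(-16 - 17\right) 72 = \left(-33\right) 72 = -2376$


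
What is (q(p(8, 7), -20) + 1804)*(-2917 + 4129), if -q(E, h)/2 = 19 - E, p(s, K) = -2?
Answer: 2135544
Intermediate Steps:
q(E, h) = -38 + 2*E (q(E, h) = -2*(19 - E) = -38 + 2*E)
(q(p(8, 7), -20) + 1804)*(-2917 + 4129) = ((-38 + 2*(-2)) + 1804)*(-2917 + 4129) = ((-38 - 4) + 1804)*1212 = (-42 + 1804)*1212 = 1762*1212 = 2135544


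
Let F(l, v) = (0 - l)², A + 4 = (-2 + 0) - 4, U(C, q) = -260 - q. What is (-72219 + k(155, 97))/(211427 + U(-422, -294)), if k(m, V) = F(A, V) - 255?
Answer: -72374/211461 ≈ -0.34226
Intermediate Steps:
A = -10 (A = -4 + ((-2 + 0) - 4) = -4 + (-2 - 4) = -4 - 6 = -10)
F(l, v) = l² (F(l, v) = (-l)² = l²)
k(m, V) = -155 (k(m, V) = (-10)² - 255 = 100 - 255 = -155)
(-72219 + k(155, 97))/(211427 + U(-422, -294)) = (-72219 - 155)/(211427 + (-260 - 1*(-294))) = -72374/(211427 + (-260 + 294)) = -72374/(211427 + 34) = -72374/211461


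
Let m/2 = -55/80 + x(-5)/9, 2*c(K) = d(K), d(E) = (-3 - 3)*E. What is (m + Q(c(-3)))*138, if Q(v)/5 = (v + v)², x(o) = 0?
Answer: 893481/4 ≈ 2.2337e+5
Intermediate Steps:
d(E) = -6*E
c(K) = -3*K (c(K) = (-6*K)/2 = -3*K)
Q(v) = 20*v² (Q(v) = 5*(v + v)² = 5*(2*v)² = 5*(4*v²) = 20*v²)
m = -11/8 (m = 2*(-55/80 + 0/9) = 2*(-55*1/80 + 0*(⅑)) = 2*(-11/16 + 0) = 2*(-11/16) = -11/8 ≈ -1.3750)
(m + Q(c(-3)))*138 = (-11/8 + 20*(-3*(-3))²)*138 = (-11/8 + 20*9²)*138 = (-11/8 + 20*81)*138 = (-11/8 + 1620)*138 = (12949/8)*138 = 893481/4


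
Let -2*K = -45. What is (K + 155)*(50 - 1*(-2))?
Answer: 9230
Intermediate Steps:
K = 45/2 (K = -½*(-45) = 45/2 ≈ 22.500)
(K + 155)*(50 - 1*(-2)) = (45/2 + 155)*(50 - 1*(-2)) = 355*(50 + 2)/2 = (355/2)*52 = 9230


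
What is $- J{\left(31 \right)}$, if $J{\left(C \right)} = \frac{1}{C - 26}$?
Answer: $- \frac{1}{5} \approx -0.2$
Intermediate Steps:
$J{\left(C \right)} = \frac{1}{-26 + C}$
$- J{\left(31 \right)} = - \frac{1}{-26 + 31} = - \frac{1}{5}$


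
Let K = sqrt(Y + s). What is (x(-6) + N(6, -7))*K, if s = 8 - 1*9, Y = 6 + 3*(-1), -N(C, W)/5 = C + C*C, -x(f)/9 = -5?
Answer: -165*sqrt(2) ≈ -233.35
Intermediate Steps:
x(f) = 45 (x(f) = -9*(-5) = 45)
N(C, W) = -5*C - 5*C**2 (N(C, W) = -5*(C + C*C) = -5*(C + C**2) = -5*C - 5*C**2)
Y = 3 (Y = 6 - 3 = 3)
s = -1 (s = 8 - 9 = -1)
K = sqrt(2) (K = sqrt(3 - 1) = sqrt(2) ≈ 1.4142)
(x(-6) + N(6, -7))*K = (45 - 5*6*(1 + 6))*sqrt(2) = (45 - 5*6*7)*sqrt(2) = (45 - 210)*sqrt(2) = -165*sqrt(2)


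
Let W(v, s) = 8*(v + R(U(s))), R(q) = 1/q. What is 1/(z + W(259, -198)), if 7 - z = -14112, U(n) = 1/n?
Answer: 1/14607 ≈ 6.8460e-5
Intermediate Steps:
U(n) = 1/n
W(v, s) = 8*s + 8*v (W(v, s) = 8*(v + 1/(1/s)) = 8*(v + s) = 8*(s + v) = 8*s + 8*v)
z = 14119 (z = 7 - 1*(-14112) = 7 + 14112 = 14119)
1/(z + W(259, -198)) = 1/(14119 + (8*(-198) + 8*259)) = 1/(14119 + (-1584 + 2072)) = 1/(14119 + 488) = 1/14607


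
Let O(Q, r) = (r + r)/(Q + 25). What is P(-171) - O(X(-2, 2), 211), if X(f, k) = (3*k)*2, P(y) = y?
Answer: -6749/37 ≈ -182.41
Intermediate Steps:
X(f, k) = 6*k
O(Q, r) = 2*r/(25 + Q) (O(Q, r) = (2*r)/(25 + Q) = 2*r/(25 + Q))
P(-171) - O(X(-2, 2), 211) = -171 - 2*211/(25 + 6*2) = -171 - 2*211/(25 + 12) = -171 - 2*211/37 = -171 - 1*422/37 = -171 - 422/37 = -6749/37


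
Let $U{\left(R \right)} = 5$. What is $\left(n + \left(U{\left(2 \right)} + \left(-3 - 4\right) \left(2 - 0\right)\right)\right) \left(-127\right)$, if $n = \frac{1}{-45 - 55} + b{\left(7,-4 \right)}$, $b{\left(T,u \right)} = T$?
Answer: $\frac{25527}{100} \approx 255.27$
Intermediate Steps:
$n = \frac{699}{100}$ ($n = \frac{1}{-45 - 55} + 7 = \frac{1}{-100} + 7 = - \frac{1}{100} + 7 = \frac{699}{100} \approx 6.99$)
$\left(n + \left(U{\left(2 \right)} + \left(-3 - 4\right) \left(2 - 0\right)\right)\right) \left(-127\right) = \left(\frac{699}{100} + \left(5 + \left(-3 - 4\right) \left(2 - 0\right)\right)\right) \left(-127\right) = \left(\frac{699}{100} + \left(5 - 7 \left(2 + 0\right)\right)\right) \left(-127\right) = \left(\frac{699}{100} + \left(5 - 14\right)\right) \left(-127\right) = \left(\frac{699}{100} - 9\right) \left(-127\right) = \left(- \frac{201}{100}\right) \left(-127\right) = \frac{25527}{100}$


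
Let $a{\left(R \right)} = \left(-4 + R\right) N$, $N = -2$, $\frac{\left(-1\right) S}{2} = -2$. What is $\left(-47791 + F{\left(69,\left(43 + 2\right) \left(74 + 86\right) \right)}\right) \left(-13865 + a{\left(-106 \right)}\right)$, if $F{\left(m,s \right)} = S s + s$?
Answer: $160888195$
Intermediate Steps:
$S = 4$ ($S = \left(-2\right) \left(-2\right) = 4$)
$F{\left(m,s \right)} = 5 s$ ($F{\left(m,s \right)} = 4 s + s = 5 s$)
$a{\left(R \right)} = 8 - 2 R$ ($a{\left(R \right)} = \left(-4 + R\right) \left(-2\right) = 8 - 2 R$)
$\left(-47791 + F{\left(69,\left(43 + 2\right) \left(74 + 86\right) \right)}\right) \left(-13865 + a{\left(-106 \right)}\right) = \left(-47791 + 5 \left(43 + 2\right) \left(74 + 86\right)\right) \left(-13865 + \left(8 - -212\right)\right) = \left(-47791 + 5 \cdot 45 \cdot 160\right) \left(-13865 + \left(8 + 212\right)\right) = \left(-47791 + 5 \cdot 7200\right) \left(-13865 + 220\right) = \left(-47791 + 36000\right) \left(-13645\right) = \left(-11791\right) \left(-13645\right) = 160888195$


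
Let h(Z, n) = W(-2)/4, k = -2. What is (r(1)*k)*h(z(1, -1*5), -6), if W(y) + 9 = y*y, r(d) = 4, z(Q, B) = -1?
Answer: 10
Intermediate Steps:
W(y) = -9 + y² (W(y) = -9 + y*y = -9 + y²)
h(Z, n) = -5/4 (h(Z, n) = (-9 + (-2)²)/4 = (-9 + 4)*(¼) = -5*¼ = -5/4)
(r(1)*k)*h(z(1, -1*5), -6) = (4*(-2))*(-5/4) = -8*(-5/4) = 10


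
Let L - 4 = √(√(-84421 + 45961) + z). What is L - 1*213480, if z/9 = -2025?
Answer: -213476 + √(-18225 + 2*I*√9615) ≈ -2.1348e+5 + 135.0*I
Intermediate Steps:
z = -18225 (z = 9*(-2025) = -18225)
L = 4 + √(-18225 + 2*I*√9615) (L = 4 + √(√(-84421 + 45961) - 18225) = 4 + √(√(-38460) - 18225) = 4 + √(2*I*√9615 - 18225) = 4 + √(-18225 + 2*I*√9615) ≈ 4.7263 + 135.0*I)
L - 1*213480 = (4 + √(-18225 + 2*I*√9615)) - 1*213480 = (4 + √(-18225 + 2*I*√9615)) - 213480 = -213476 + √(-18225 + 2*I*√9615)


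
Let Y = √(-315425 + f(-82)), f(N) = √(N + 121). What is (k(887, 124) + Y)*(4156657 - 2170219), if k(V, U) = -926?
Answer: -1839441588 + 1986438*I*√(315425 - √39) ≈ -1.8394e+9 + 1.1156e+9*I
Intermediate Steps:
f(N) = √(121 + N)
Y = √(-315425 + √39) (Y = √(-315425 + √(121 - 82)) = √(-315425 + √39) ≈ 561.62*I)
(k(887, 124) + Y)*(4156657 - 2170219) = (-926 + √(-315425 + √39))*(4156657 - 2170219) = (-926 + √(-315425 + √39))*1986438 = -1839441588 + 1986438*√(-315425 + √39)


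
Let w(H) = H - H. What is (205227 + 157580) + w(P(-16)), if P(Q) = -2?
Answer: 362807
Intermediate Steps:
w(H) = 0
(205227 + 157580) + w(P(-16)) = (205227 + 157580) + 0 = 362807 + 0 = 362807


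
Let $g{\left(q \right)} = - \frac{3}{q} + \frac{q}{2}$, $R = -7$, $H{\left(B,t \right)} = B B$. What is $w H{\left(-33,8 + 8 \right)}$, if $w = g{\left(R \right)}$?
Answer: $- \frac{46827}{14} \approx -3344.8$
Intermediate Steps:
$H{\left(B,t \right)} = B^{2}$
$g{\left(q \right)} = \frac{q}{2} - \frac{3}{q}$ ($g{\left(q \right)} = - \frac{3}{q} + q \frac{1}{2} = - \frac{3}{q} + \frac{q}{2} = \frac{q}{2} - \frac{3}{q}$)
$w = - \frac{43}{14}$ ($w = \frac{1}{2} \left(-7\right) - \frac{3}{-7} = - \frac{7}{2} - - \frac{3}{7} = - \frac{7}{2} + \frac{3}{7} = - \frac{43}{14} \approx -3.0714$)
$w H{\left(-33,8 + 8 \right)} = - \frac{43 \left(-33\right)^{2}}{14} = \left(- \frac{43}{14}\right) 1089 = - \frac{46827}{14}$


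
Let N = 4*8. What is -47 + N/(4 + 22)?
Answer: -595/13 ≈ -45.769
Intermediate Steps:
N = 32
-47 + N/(4 + 22) = -47 + 32/(4 + 22) = -47 + 32/26 = -47 + 32*(1/26) = -47 + 16/13 = -595/13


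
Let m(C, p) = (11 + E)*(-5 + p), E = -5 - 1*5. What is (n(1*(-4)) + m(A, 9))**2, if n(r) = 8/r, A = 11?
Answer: 4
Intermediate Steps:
E = -10 (E = -5 - 5 = -10)
m(C, p) = -5 + p (m(C, p) = (11 - 10)*(-5 + p) = 1*(-5 + p) = -5 + p)
(n(1*(-4)) + m(A, 9))**2 = (8/((1*(-4))) + (-5 + 9))**2 = (8/(-4) + 4)**2 = (8*(-1/4) + 4)**2 = (-2 + 4)**2 = 2**2 = 4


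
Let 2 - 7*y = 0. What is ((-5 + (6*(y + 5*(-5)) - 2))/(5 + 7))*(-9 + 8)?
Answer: 1087/84 ≈ 12.940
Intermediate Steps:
y = 2/7 (y = 2/7 - ⅐*0 = 2/7 + 0 = 2/7 ≈ 0.28571)
((-5 + (6*(y + 5*(-5)) - 2))/(5 + 7))*(-9 + 8) = ((-5 + (6*(2/7 + 5*(-5)) - 2))/(5 + 7))*(-9 + 8) = ((-5 + (6*(2/7 - 25) - 2))/12)*(-1) = ((-5 + (6*(-173/7) - 2))*(1/12))*(-1) = ((-5 + (-1038/7 - 2))*(1/12))*(-1) = ((-5 - 1052/7)*(1/12))*(-1) = -1087/7*1/12*(-1) = -1087/84*(-1) = 1087/84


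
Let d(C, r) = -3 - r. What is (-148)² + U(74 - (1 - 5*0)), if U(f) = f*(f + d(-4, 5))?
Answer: 26649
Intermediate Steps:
U(f) = f*(-8 + f) (U(f) = f*(f + (-3 - 1*5)) = f*(f + (-3 - 5)) = f*(f - 8) = f*(-8 + f))
(-148)² + U(74 - (1 - 5*0)) = (-148)² + (74 - (1 - 5*0))*(-8 + (74 - (1 - 5*0))) = 21904 + (74 - (1 + 0))*(-8 + (74 - (1 + 0))) = 21904 + (74 - 1*1)*(-8 + (74 - 1*1)) = 21904 + (74 - 1)*(-8 + (74 - 1)) = 21904 + 73*(-8 + 73) = 21904 + 73*65 = 21904 + 4745 = 26649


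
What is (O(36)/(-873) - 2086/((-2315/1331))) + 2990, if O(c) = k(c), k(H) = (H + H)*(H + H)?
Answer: 939403212/224555 ≈ 4183.4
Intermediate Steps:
k(H) = 4*H**2 (k(H) = (2*H)*(2*H) = 4*H**2)
O(c) = 4*c**2
(O(36)/(-873) - 2086/((-2315/1331))) + 2990 = ((4*36**2)/(-873) - 2086/((-2315/1331))) + 2990 = ((4*1296)*(-1/873) - 2086/((-2315*1/1331))) + 2990 = (5184*(-1/873) - 2086/(-2315/1331)) + 2990 = (-576/97 - 2086*(-1331/2315)) + 2990 = (-576/97 + 2776466/2315) + 2990 = 267983762/224555 + 2990 = 939403212/224555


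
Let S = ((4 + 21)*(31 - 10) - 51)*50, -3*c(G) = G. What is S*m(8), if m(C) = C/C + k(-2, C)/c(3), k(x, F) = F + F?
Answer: -355500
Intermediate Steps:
k(x, F) = 2*F
c(G) = -G/3
m(C) = 1 - 2*C (m(C) = C/C + (2*C)/((-1/3*3)) = 1 + (2*C)/(-1) = 1 + (2*C)*(-1) = 1 - 2*C)
S = 23700 (S = (25*21 - 51)*50 = (525 - 51)*50 = 474*50 = 23700)
S*m(8) = 23700*(1 - 2*8) = 23700*(1 - 16) = 23700*(-15) = -355500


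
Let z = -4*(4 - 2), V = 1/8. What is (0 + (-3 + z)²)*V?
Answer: 121/8 ≈ 15.125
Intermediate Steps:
V = ⅛ ≈ 0.12500
z = -8 (z = -4*2 = -8)
(0 + (-3 + z)²)*V = (0 + (-3 - 8)²)*(⅛) = (0 + (-11)²)*(⅛) = (0 + 121)*(⅛) = 121*(⅛) = 121/8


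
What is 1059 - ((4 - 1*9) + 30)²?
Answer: 434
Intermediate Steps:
1059 - ((4 - 1*9) + 30)² = 1059 - ((4 - 9) + 30)² = 1059 - (-5 + 30)² = 1059 - 1*25² = 1059 - 1*625 = 1059 - 625 = 434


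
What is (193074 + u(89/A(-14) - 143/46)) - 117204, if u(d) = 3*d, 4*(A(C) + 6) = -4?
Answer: 24414855/322 ≈ 75823.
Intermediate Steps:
A(C) = -7 (A(C) = -6 + (1/4)*(-4) = -6 - 1 = -7)
(193074 + u(89/A(-14) - 143/46)) - 117204 = (193074 + 3*(89/(-7) - 143/46)) - 117204 = (193074 + 3*(89*(-1/7) - 143*1/46)) - 117204 = (193074 + 3*(-89/7 - 143/46)) - 117204 = (193074 + 3*(-5095/322)) - 117204 = (193074 - 15285/322) - 117204 = 62154543/322 - 117204 = 24414855/322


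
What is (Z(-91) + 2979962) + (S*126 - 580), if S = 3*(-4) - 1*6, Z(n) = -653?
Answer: 2976461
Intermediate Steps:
S = -18 (S = -12 - 6 = -18)
(Z(-91) + 2979962) + (S*126 - 580) = (-653 + 2979962) + (-18*126 - 580) = 2979309 + (-2268 - 580) = 2979309 - 2848 = 2976461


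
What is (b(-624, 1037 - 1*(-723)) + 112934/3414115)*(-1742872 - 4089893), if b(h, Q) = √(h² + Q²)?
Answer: -131743496502/682823 - 93324240*√13621 ≈ -1.0892e+10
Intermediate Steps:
b(h, Q) = √(Q² + h²)
(b(-624, 1037 - 1*(-723)) + 112934/3414115)*(-1742872 - 4089893) = (√((1037 - 1*(-723))² + (-624)²) + 112934/3414115)*(-1742872 - 4089893) = (√((1037 + 723)² + 389376) + 112934*(1/3414115))*(-5832765) = (√(1760² + 389376) + 112934/3414115)*(-5832765) = (√(3097600 + 389376) + 112934/3414115)*(-5832765) = (√3486976 + 112934/3414115)*(-5832765) = (16*√13621 + 112934/3414115)*(-5832765) = (112934/3414115 + 16*√13621)*(-5832765) = -131743496502/682823 - 93324240*√13621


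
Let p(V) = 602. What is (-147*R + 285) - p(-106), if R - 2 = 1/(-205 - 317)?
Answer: -106265/174 ≈ -610.72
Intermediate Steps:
R = 1043/522 (R = 2 + 1/(-205 - 317) = 2 + 1/(-522) = 2 - 1/522 = 1043/522 ≈ 1.9981)
(-147*R + 285) - p(-106) = (-147*1043/522 + 285) - 1*602 = (-51107/174 + 285) - 602 = -1517/174 - 602 = -106265/174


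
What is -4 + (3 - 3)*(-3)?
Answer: -4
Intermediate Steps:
-4 + (3 - 3)*(-3) = -4 + 0*(-3) = -4 + 0 = -4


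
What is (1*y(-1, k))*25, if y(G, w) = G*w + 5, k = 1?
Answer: 100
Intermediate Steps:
y(G, w) = 5 + G*w
(1*y(-1, k))*25 = (1*(5 - 1*1))*25 = (1*(5 - 1))*25 = (1*4)*25 = 4*25 = 100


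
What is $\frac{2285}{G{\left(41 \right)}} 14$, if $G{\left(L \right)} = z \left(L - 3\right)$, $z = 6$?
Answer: $\frac{15995}{114} \approx 140.31$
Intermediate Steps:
$G{\left(L \right)} = -18 + 6 L$ ($G{\left(L \right)} = 6 \left(L - 3\right) = 6 \left(-3 + L\right) = -18 + 6 L$)
$\frac{2285}{G{\left(41 \right)}} 14 = \frac{2285}{-18 + 6 \cdot 41} \cdot 14 = \frac{2285}{-18 + 246} \cdot 14 = \frac{2285}{228} \cdot 14 = \frac{15995}{114}$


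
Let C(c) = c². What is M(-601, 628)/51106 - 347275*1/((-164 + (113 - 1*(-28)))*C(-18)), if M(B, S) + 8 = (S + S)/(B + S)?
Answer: 385828765/8279172 ≈ 46.602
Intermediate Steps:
M(B, S) = -8 + 2*S/(B + S) (M(B, S) = -8 + (S + S)/(B + S) = -8 + (2*S)/(B + S) = -8 + 2*S/(B + S))
M(-601, 628)/51106 - 347275*1/((-164 + (113 - 1*(-28)))*C(-18)) = (2*(-4*(-601) - 3*628)/(-601 + 628))/51106 - 347275*1/(324*(-164 + (113 - 1*(-28)))) = (2*(2404 - 1884)/27)*(1/51106) - 347275*1/(324*(-164 + (113 + 28))) = (2*(1/27)*520)*(1/51106) - 347275*1/(324*(-164 + 141)) = (1040/27)*(1/51106) - 347275/(324*(-23)) = 520/689931 - 347275/(-7452) = 520/689931 - 347275*(-1/7452) = 520/689931 + 347275/7452 = 385828765/8279172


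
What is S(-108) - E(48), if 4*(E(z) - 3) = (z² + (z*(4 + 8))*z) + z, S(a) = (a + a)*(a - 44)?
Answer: 25329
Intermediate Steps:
S(a) = 2*a*(-44 + a) (S(a) = (2*a)*(-44 + a) = 2*a*(-44 + a))
E(z) = 3 + z/4 + 13*z²/4 (E(z) = 3 + ((z² + (z*(4 + 8))*z) + z)/4 = 3 + ((z² + (z*12)*z) + z)/4 = 3 + ((z² + (12*z)*z) + z)/4 = 3 + ((z² + 12*z²) + z)/4 = 3 + (13*z² + z)/4 = 3 + (z + 13*z²)/4 = 3 + (z/4 + 13*z²/4) = 3 + z/4 + 13*z²/4)
S(-108) - E(48) = 2*(-108)*(-44 - 108) - (3 + (¼)*48 + (13/4)*48²) = 2*(-108)*(-152) - (3 + 12 + (13/4)*2304) = 32832 - (3 + 12 + 7488) = 32832 - 1*7503 = 32832 - 7503 = 25329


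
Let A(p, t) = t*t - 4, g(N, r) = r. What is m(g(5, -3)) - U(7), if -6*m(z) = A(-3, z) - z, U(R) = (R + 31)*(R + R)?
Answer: -1600/3 ≈ -533.33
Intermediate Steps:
A(p, t) = -4 + t² (A(p, t) = t² - 4 = -4 + t²)
U(R) = 2*R*(31 + R) (U(R) = (31 + R)*(2*R) = 2*R*(31 + R))
m(z) = ⅔ - z²/6 + z/6 (m(z) = -((-4 + z²) - z)/6 = -(-4 + z² - z)/6 = ⅔ - z²/6 + z/6)
m(g(5, -3)) - U(7) = (⅔ - ⅙*(-3)² + (⅙)*(-3)) - 2*7*(31 + 7) = (⅔ - ⅙*9 - ½) - 2*7*38 = (⅔ - 3/2 - ½) - 1*532 = -4/3 - 532 = -1600/3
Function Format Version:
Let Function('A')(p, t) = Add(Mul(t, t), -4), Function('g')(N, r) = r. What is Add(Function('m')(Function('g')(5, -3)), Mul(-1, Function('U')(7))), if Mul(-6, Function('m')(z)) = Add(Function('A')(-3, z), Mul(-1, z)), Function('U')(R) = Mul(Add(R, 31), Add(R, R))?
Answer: Rational(-1600, 3) ≈ -533.33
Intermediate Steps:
Function('A')(p, t) = Add(-4, Pow(t, 2)) (Function('A')(p, t) = Add(Pow(t, 2), -4) = Add(-4, Pow(t, 2)))
Function('U')(R) = Mul(2, R, Add(31, R)) (Function('U')(R) = Mul(Add(31, R), Mul(2, R)) = Mul(2, R, Add(31, R)))
Function('m')(z) = Add(Rational(2, 3), Mul(Rational(-1, 6), Pow(z, 2)), Mul(Rational(1, 6), z)) (Function('m')(z) = Mul(Rational(-1, 6), Add(Add(-4, Pow(z, 2)), Mul(-1, z))) = Mul(Rational(-1, 6), Add(-4, Pow(z, 2), Mul(-1, z))) = Add(Rational(2, 3), Mul(Rational(-1, 6), Pow(z, 2)), Mul(Rational(1, 6), z)))
Add(Function('m')(Function('g')(5, -3)), Mul(-1, Function('U')(7))) = Add(Add(Rational(2, 3), Mul(Rational(-1, 6), Pow(-3, 2)), Mul(Rational(1, 6), -3)), Mul(-1, Mul(2, 7, Add(31, 7)))) = Add(Add(Rational(2, 3), Mul(Rational(-1, 6), 9), Rational(-1, 2)), Mul(-1, Mul(2, 7, 38))) = Add(Add(Rational(2, 3), Rational(-3, 2), Rational(-1, 2)), Mul(-1, 532)) = Add(Rational(-4, 3), -532) = Rational(-1600, 3)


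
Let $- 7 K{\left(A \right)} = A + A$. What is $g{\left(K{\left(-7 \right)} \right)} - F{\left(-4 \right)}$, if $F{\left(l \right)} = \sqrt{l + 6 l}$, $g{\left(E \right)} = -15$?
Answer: $-15 - 2 i \sqrt{7} \approx -15.0 - 5.2915 i$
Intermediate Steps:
$K{\left(A \right)} = - \frac{2 A}{7}$ ($K{\left(A \right)} = - \frac{A + A}{7} = - \frac{2 A}{7}$)
$F{\left(l \right)} = \sqrt{7} \sqrt{l}$ ($F{\left(l \right)} = \sqrt{7 l} = \sqrt{7} \sqrt{l}$)
$g{\left(K{\left(-7 \right)} \right)} - F{\left(-4 \right)} = -15 - \sqrt{7} \sqrt{-4} = -15 - \sqrt{7} \cdot 2 i = -15 - 2 i \sqrt{7}$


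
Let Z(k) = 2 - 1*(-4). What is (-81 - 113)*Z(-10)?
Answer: -1164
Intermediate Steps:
Z(k) = 6 (Z(k) = 2 + 4 = 6)
(-81 - 113)*Z(-10) = (-81 - 113)*6 = -194*6 = -1164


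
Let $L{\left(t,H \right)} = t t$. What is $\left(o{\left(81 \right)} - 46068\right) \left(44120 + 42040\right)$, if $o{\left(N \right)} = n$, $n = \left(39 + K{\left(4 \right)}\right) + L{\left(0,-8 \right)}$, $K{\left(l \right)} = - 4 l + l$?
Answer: $-3966892560$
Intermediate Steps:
$K{\left(l \right)} = - 3 l$
$L{\left(t,H \right)} = t^{2}$
$n = 27$ ($n = \left(39 - 12\right) + 0^{2} = \left(39 - 12\right) + 0 = 27 + 0 = 27$)
$o{\left(N \right)} = 27$
$\left(o{\left(81 \right)} - 46068\right) \left(44120 + 42040\right) = \left(27 - 46068\right) \left(44120 + 42040\right) = \left(-46041\right) 86160 = -3966892560$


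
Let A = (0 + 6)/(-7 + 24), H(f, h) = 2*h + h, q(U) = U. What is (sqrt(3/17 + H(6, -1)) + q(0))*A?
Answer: 24*I*sqrt(51)/289 ≈ 0.59306*I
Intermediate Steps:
H(f, h) = 3*h
A = 6/17 ≈ 0.35294
(sqrt(3/17 + H(6, -1)) + q(0))*A = (sqrt(3/17 + 3*(-1)) + 0)*(6/17) = (sqrt(3*(1/17) - 3) + 0)*(6/17) = (sqrt(3/17 - 3) + 0)*(6/17) = (sqrt(-48/17) + 0)*(6/17) = (4*I*sqrt(51)/17 + 0)*(6/17) = (4*I*sqrt(51)/17)*(6/17) = 24*I*sqrt(51)/289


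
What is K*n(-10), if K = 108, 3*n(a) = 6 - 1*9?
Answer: -108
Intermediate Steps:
n(a) = -1 (n(a) = (6 - 1*9)/3 = (6 - 9)/3 = (⅓)*(-3) = -1)
K*n(-10) = 108*(-1) = -108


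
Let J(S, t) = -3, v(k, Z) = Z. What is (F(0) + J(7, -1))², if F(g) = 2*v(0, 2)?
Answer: 1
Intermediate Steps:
F(g) = 4 (F(g) = 2*2 = 4)
(F(0) + J(7, -1))² = (4 - 3)² = 1² = 1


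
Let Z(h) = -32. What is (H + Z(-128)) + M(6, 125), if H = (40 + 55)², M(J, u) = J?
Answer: 8999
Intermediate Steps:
H = 9025 (H = 95² = 9025)
(H + Z(-128)) + M(6, 125) = (9025 - 32) + 6 = 8993 + 6 = 8999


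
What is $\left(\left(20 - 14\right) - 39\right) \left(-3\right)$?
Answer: $99$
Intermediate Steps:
$\left(\left(20 - 14\right) - 39\right) \left(-3\right) = \left(6 - 39\right) \left(-3\right) = \left(-33\right) \left(-3\right) = 99$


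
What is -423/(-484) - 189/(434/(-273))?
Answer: 1796895/15004 ≈ 119.76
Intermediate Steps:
-423/(-484) - 189/(434/(-273)) = -423*(-1/484) - 189/(434*(-1/273)) = 423/484 - 189/(-62/39) = 423/484 - 189*(-39/62) = 423/484 + 7371/62 = 1796895/15004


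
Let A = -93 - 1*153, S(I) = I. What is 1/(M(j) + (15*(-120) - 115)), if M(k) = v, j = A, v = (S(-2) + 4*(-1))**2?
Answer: -1/1879 ≈ -0.00053220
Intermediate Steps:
A = -246 (A = -93 - 153 = -246)
v = 36 (v = (-2 + 4*(-1))**2 = (-2 - 4)**2 = (-6)**2 = 36)
j = -246
M(k) = 36
1/(M(j) + (15*(-120) - 115)) = 1/(36 + (15*(-120) - 115)) = 1/(36 + (-1800 - 115)) = 1/(36 - 1915) = 1/(-1879) = -1/1879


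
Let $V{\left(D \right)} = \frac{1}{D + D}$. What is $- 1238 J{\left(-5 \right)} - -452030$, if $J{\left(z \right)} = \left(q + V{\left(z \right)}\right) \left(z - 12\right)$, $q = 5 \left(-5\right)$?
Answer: $- \frac{381123}{5} \approx -76225.0$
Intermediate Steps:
$q = -25$
$V{\left(D \right)} = \frac{1}{2 D}$
$J{\left(z \right)} = \left(-25 + \frac{1}{2 z}\right) \left(-12 + z\right)$ ($J{\left(z \right)} = \left(-25 + \frac{1}{2 z}\right) \left(z - 12\right) = \left(-25 + \frac{1}{2 z}\right) \left(-12 + z\right)$)
$- 1238 J{\left(-5 \right)} - -452030 = - 1238 \left(\frac{601}{2} - -125 - \frac{6}{-5}\right) - -452030 = - 1238 \left(\frac{601}{2} + 125 - - \frac{6}{5}\right) + 452030 = - 1238 \left(\frac{601}{2} + 125 + \frac{6}{5}\right) + 452030 = \left(-1238\right) \frac{4267}{10} + 452030 = - \frac{2641273}{5} + 452030 = - \frac{381123}{5}$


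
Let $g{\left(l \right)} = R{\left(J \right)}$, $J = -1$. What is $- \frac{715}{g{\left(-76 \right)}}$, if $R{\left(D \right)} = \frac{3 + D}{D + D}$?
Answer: $715$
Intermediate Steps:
$R{\left(D \right)} = \frac{3 + D}{2 D}$
$g{\left(l \right)} = -1$ ($g{\left(l \right)} = \frac{3 - 1}{2 \left(-1\right)} = \frac{1}{2} \left(-1\right) 2 = -1$)
$- \frac{715}{g{\left(-76 \right)}} = - \frac{715}{-1} = \left(-715\right) \left(-1\right) = 715$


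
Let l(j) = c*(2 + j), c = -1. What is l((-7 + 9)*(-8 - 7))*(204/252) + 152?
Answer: 524/3 ≈ 174.67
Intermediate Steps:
l(j) = -2 - j (l(j) = -(2 + j) = -2 - j)
l((-7 + 9)*(-8 - 7))*(204/252) + 152 = (-2 - (-7 + 9)*(-8 - 7))*(204/252) + 152 = (-2 - 2*(-15))*(204*(1/252)) + 152 = (-2 - 1*(-30))*(17/21) + 152 = (-2 + 30)*(17/21) + 152 = 28*(17/21) + 152 = 68/3 + 152 = 524/3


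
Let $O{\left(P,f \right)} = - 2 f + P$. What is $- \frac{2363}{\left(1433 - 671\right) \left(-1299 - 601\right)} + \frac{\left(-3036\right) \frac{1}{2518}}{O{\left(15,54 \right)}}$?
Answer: $\frac{824812327}{56506186200} \approx 0.014597$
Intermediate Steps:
$O{\left(P,f \right)} = P - 2 f$
$- \frac{2363}{\left(1433 - 671\right) \left(-1299 - 601\right)} + \frac{\left(-3036\right) \frac{1}{2518}}{O{\left(15,54 \right)}} = - \frac{2363}{\left(1433 - 671\right) \left(-1299 - 601\right)} + \frac{\left(-3036\right) \frac{1}{2518}}{15 - 108} = - \frac{2363}{762 \left(-1900\right)} + \frac{\left(-3036\right) \frac{1}{2518}}{15 - 108} = - \frac{2363}{-1447800} - \frac{1518}{1259 \left(-93\right)} = \left(-2363\right) \left(- \frac{1}{1447800}\right) - - \frac{506}{39029} = \frac{2363}{1447800} + \frac{506}{39029} = \frac{824812327}{56506186200}$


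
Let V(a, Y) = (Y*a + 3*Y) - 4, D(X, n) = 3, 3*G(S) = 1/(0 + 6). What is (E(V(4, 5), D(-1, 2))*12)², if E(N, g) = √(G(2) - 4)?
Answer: -568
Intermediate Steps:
G(S) = 1/18 (G(S) = 1/(3*(0 + 6)) = (⅓)/6 = (⅓)*(⅙) = 1/18)
V(a, Y) = -4 + 3*Y + Y*a (V(a, Y) = (3*Y + Y*a) - 4 = -4 + 3*Y + Y*a)
E(N, g) = I*√142/6 (E(N, g) = √(1/18 - 4) = √(-71/18) = I*√142/6)
(E(V(4, 5), D(-1, 2))*12)² = ((I*√142/6)*12)² = (2*I*√142)² = -568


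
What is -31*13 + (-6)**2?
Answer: -367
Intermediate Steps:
-31*13 + (-6)**2 = -403 + 36 = -367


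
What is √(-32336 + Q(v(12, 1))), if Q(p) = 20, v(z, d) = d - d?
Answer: 2*I*√8079 ≈ 179.77*I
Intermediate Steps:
v(z, d) = 0
√(-32336 + Q(v(12, 1))) = √(-32336 + 20) = √(-32316) = 2*I*√8079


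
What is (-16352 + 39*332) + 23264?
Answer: 19860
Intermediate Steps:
(-16352 + 39*332) + 23264 = (-16352 + 12948) + 23264 = -3404 + 23264 = 19860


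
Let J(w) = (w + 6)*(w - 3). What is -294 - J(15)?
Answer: -546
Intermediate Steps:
J(w) = (-3 + w)*(6 + w) (J(w) = (6 + w)*(-3 + w) = (-3 + w)*(6 + w))
-294 - J(15) = -294 - (-18 + 15**2 + 3*15) = -294 - (-18 + 225 + 45) = -294 - 1*252 = -294 - 252 = -546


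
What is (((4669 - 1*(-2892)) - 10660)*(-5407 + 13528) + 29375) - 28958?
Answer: -25166562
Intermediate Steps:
(((4669 - 1*(-2892)) - 10660)*(-5407 + 13528) + 29375) - 28958 = (((4669 + 2892) - 10660)*8121 + 29375) - 28958 = ((7561 - 10660)*8121 + 29375) - 28958 = (-3099*8121 + 29375) - 28958 = (-25166979 + 29375) - 28958 = -25137604 - 28958 = -25166562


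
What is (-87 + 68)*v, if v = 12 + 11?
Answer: -437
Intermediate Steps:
v = 23
(-87 + 68)*v = (-87 + 68)*23 = -19*23 = -437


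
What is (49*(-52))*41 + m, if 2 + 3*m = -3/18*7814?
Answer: -944125/9 ≈ -1.0490e+5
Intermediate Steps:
m = -3913/9 (m = -⅔ + (-3/18*7814)/3 = -⅔ + (-3*1/18*7814)/3 = -⅔ + (-⅙*7814)/3 = -⅔ + (⅓)*(-3907/3) = -⅔ - 3907/9 = -3913/9 ≈ -434.78)
(49*(-52))*41 + m = (49*(-52))*41 - 3913/9 = -2548*41 - 3913/9 = -104468 - 3913/9 = -944125/9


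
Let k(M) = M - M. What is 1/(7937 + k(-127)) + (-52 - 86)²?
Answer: 151152229/7937 ≈ 19044.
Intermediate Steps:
k(M) = 0
1/(7937 + k(-127)) + (-52 - 86)² = 1/(7937 + 0) + (-52 - 86)² = 1/7937 + (-138)² = 1/7937 + 19044 = 151152229/7937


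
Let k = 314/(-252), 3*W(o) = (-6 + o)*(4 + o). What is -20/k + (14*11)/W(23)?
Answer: 409738/24021 ≈ 17.057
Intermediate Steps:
W(o) = (-6 + o)*(4 + o)/3 (W(o) = ((-6 + o)*(4 + o))/3 = (-6 + o)*(4 + o)/3)
k = -157/126 (k = 314*(-1/252) = -157/126 ≈ -1.2460)
-20/k + (14*11)/W(23) = -20/(-157/126) + (14*11)/(-8 - ⅔*23 + (⅓)*23²) = -20*(-126/157) + 154/(-8 - 46/3 + (⅓)*529) = 2520/157 + 154/(-8 - 46/3 + 529/3) = 2520/157 + 154/153 = 409738/24021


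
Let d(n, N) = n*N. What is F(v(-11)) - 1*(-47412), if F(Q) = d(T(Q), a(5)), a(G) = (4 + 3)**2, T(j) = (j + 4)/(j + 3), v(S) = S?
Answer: 379639/8 ≈ 47455.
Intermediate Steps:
T(j) = (4 + j)/(3 + j)
a(G) = 49 (a(G) = 7**2 = 49)
d(n, N) = N*n
F(Q) = 49*(4 + Q)/(3 + Q) (F(Q) = 49*((4 + Q)/(3 + Q)) = 49*(4 + Q)/(3 + Q))
F(v(-11)) - 1*(-47412) = 49*(4 - 11)/(3 - 11) - 1*(-47412) = 49*(-7)/(-8) + 47412 = 49*(-1/8)*(-7) + 47412 = 343/8 + 47412 = 379639/8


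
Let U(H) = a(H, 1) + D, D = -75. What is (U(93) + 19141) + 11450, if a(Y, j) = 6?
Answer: 30522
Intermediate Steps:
U(H) = -69 (U(H) = 6 - 75 = -69)
(U(93) + 19141) + 11450 = (-69 + 19141) + 11450 = 19072 + 11450 = 30522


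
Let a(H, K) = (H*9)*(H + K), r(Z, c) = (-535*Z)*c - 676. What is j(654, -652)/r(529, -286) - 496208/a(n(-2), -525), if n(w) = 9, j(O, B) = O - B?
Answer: 1673497124387/140959820781 ≈ 11.872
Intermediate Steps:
r(Z, c) = -676 - 535*Z*c (r(Z, c) = -535*Z*c - 676 = -676 - 535*Z*c)
a(H, K) = 9*H*(H + K) (a(H, K) = (9*H)*(H + K) = 9*H*(H + K))
j(654, -652)/r(529, -286) - 496208/a(n(-2), -525) = (654 - 1*(-652))/(-676 - 535*529*(-286)) - 496208*1/(81*(9 - 525)) = (654 + 652)/(-676 + 80942290) - 496208/(9*9*(-516)) = 1306/80941614 - 496208/(-41796) = 1306*(1/80941614) - 496208*(-1/41796) = 653/40470807 + 124052/10449 = 1673497124387/140959820781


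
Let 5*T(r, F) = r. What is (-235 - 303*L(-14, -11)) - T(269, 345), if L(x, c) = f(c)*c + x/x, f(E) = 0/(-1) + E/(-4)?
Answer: 171479/20 ≈ 8574.0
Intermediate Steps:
T(r, F) = r/5
f(E) = -E/4 (f(E) = 0*(-1) + E*(-¼) = 0 - E/4 = -E/4)
L(x, c) = 1 - c²/4 (L(x, c) = (-c/4)*c + x/x = -c²/4 + 1 = 1 - c²/4)
(-235 - 303*L(-14, -11)) - T(269, 345) = (-235 - 303*(1 - ¼*(-11)²)) - 269/5 = (-235 - 303*(1 - ¼*121)) - 1*269/5 = (-235 - 303*(1 - 121/4)) - 269/5 = (-235 - 303*(-117/4)) - 269/5 = (-235 + 35451/4) - 269/5 = 34511/4 - 269/5 = 171479/20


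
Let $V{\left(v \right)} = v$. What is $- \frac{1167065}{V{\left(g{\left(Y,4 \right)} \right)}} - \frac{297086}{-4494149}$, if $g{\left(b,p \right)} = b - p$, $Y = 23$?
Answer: $- \frac{5244958358051}{85388831} \approx -61424.0$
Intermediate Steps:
$- \frac{1167065}{V{\left(g{\left(Y,4 \right)} \right)}} - \frac{297086}{-4494149} = - \frac{1167065}{23 - 4} - \frac{297086}{-4494149} = - \frac{1167065}{23 - 4} - - \frac{297086}{4494149} = - \frac{1167065}{19} + \frac{297086}{4494149} = - \frac{5244958358051}{85388831}$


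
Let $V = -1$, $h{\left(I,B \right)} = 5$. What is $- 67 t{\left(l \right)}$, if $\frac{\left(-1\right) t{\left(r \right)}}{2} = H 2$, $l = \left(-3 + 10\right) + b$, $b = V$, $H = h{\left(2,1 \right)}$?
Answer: $1340$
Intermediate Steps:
$H = 5$
$b = -1$
$l = 6$ ($l = \left(-3 + 10\right) - 1 = 7 - 1 = 6$)
$t{\left(r \right)} = -20$ ($t{\left(r \right)} = - 2 \cdot 5 \cdot 2 = \left(-2\right) 10 = -20$)
$- 67 t{\left(l \right)} = \left(-67\right) \left(-20\right) = 1340$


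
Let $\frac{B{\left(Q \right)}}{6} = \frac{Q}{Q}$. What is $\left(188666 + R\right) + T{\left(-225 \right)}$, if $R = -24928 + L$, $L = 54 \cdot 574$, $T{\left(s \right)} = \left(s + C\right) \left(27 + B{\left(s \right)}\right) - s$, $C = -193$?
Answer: $181165$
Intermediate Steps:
$B{\left(Q \right)} = 6$ ($B{\left(Q \right)} = 6 \frac{Q}{Q} = 6 \cdot 1 = 6$)
$T{\left(s \right)} = -6369 + 32 s$ ($T{\left(s \right)} = \left(s - 193\right) \left(27 + 6\right) - s = \left(-193 + s\right) 33 - s = \left(-6369 + 33 s\right) - s = -6369 + 32 s$)
$L = 30996$
$R = 6068$ ($R = -24928 + 30996 = 6068$)
$\left(188666 + R\right) + T{\left(-225 \right)} = \left(188666 + 6068\right) + \left(-6369 + 32 \left(-225\right)\right) = 194734 - 13569 = 181165$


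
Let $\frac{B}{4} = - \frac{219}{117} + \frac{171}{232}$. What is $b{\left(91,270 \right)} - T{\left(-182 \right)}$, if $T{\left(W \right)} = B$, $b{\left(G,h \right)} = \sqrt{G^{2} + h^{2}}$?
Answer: $\frac{10267}{2262} + \sqrt{81181} \approx 289.46$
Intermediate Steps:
$B = - \frac{10267}{2262}$ ($B = 4 \left(- \frac{219}{117} + \frac{171}{232}\right) = 4 \left(\left(-219\right) \frac{1}{117} + 171 \cdot \frac{1}{232}\right) = 4 \left(- \frac{73}{39} + \frac{171}{232}\right) = 4 \left(- \frac{10267}{9048}\right) = - \frac{10267}{2262} \approx -4.5389$)
$T{\left(W \right)} = - \frac{10267}{2262}$
$b{\left(91,270 \right)} - T{\left(-182 \right)} = \sqrt{91^{2} + 270^{2}} - - \frac{10267}{2262} = \sqrt{8281 + 72900} + \frac{10267}{2262} = \sqrt{81181} + \frac{10267}{2262} = \frac{10267}{2262} + \sqrt{81181}$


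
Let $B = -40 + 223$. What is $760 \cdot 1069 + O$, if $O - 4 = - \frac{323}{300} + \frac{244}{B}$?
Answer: $\frac{243733277}{300} \approx 8.1244 \cdot 10^{5}$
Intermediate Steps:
$B = 183$
$O = \frac{1277}{300}$ ($O = 4 + \left(- \frac{323}{300} + \frac{244}{183}\right) = 4 + \left(\left(-323\right) \frac{1}{300} + 244 \cdot \frac{1}{183}\right) = 4 + \left(- \frac{323}{300} + \frac{4}{3}\right) = 4 + \frac{77}{300} = \frac{1277}{300} \approx 4.2567$)
$760 \cdot 1069 + O = 760 \cdot 1069 + \frac{1277}{300} = 812440 + \frac{1277}{300} = \frac{243733277}{300}$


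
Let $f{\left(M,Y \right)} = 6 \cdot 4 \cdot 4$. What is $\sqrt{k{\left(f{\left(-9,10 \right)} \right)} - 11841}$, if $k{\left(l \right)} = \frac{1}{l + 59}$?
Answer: $\frac{i \sqrt{284479870}}{155} \approx 108.82 i$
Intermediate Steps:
$f{\left(M,Y \right)} = 96$ ($f{\left(M,Y \right)} = 24 \cdot 4 = 96$)
$k{\left(l \right)} = \frac{1}{59 + l}$
$\sqrt{k{\left(f{\left(-9,10 \right)} \right)} - 11841} = \sqrt{\frac{1}{59 + 96} - 11841} = \sqrt{\frac{1}{155} - 11841} = \sqrt{- \frac{1835354}{155}} = \frac{i \sqrt{284479870}}{155}$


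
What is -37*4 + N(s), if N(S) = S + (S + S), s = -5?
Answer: -163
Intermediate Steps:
N(S) = 3*S (N(S) = S + 2*S = 3*S)
-37*4 + N(s) = -37*4 + 3*(-5) = -148 - 15 = -163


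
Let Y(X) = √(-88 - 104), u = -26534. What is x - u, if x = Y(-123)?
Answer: 26534 + 8*I*√3 ≈ 26534.0 + 13.856*I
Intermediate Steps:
Y(X) = 8*I*√3 (Y(X) = √(-192) = 8*I*√3)
x = 8*I*√3 ≈ 13.856*I
x - u = 8*I*√3 - 1*(-26534) = 8*I*√3 + 26534 = 26534 + 8*I*√3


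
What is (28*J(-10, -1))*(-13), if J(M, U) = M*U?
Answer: -3640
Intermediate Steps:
(28*J(-10, -1))*(-13) = (28*(-10*(-1)))*(-13) = (28*10)*(-13) = 280*(-13) = -3640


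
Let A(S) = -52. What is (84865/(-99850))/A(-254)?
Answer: 16973/1038440 ≈ 0.016345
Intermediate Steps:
(84865/(-99850))/A(-254) = (84865/(-99850))/(-52) = (84865*(-1/99850))*(-1/52) = -16973/19970*(-1/52) = 16973/1038440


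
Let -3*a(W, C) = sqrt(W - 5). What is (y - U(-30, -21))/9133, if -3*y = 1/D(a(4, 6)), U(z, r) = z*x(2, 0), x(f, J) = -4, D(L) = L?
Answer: -120/9133 - I/9133 ≈ -0.013139 - 0.00010949*I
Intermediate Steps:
a(W, C) = -sqrt(-5 + W)/3 (a(W, C) = -sqrt(W - 5)/3 = -sqrt(-5 + W)/3)
U(z, r) = -4*z (U(z, r) = z*(-4) = -4*z)
y = -I (y = -(-3/sqrt(-5 + 4))/3 = -3*I/3 = -I ≈ -1.0*I)
(y - U(-30, -21))/9133 = (-I - (-4)*(-30))/9133 = (-I - 1*120)*(1/9133) = (-I - 120)*(1/9133) = (-120 - I)*(1/9133) = -120/9133 - I/9133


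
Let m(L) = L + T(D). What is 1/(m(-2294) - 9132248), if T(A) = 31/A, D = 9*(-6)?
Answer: -54/493265299 ≈ -1.0947e-7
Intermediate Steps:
D = -54
m(L) = -31/54 + L (m(L) = L + 31/(-54) = L + 31*(-1/54) = L - 31/54 = -31/54 + L)
1/(m(-2294) - 9132248) = 1/((-31/54 - 2294) - 9132248) = 1/(-123907/54 - 9132248) = 1/(-493265299/54) = -54/493265299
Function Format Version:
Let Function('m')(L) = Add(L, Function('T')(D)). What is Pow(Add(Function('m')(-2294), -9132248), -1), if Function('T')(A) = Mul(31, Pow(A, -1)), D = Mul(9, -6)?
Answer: Rational(-54, 493265299) ≈ -1.0947e-7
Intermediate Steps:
D = -54
Function('m')(L) = Add(Rational(-31, 54), L) (Function('m')(L) = Add(L, Mul(31, Pow(-54, -1))) = Add(L, Mul(31, Rational(-1, 54))) = Add(L, Rational(-31, 54)) = Add(Rational(-31, 54), L))
Pow(Add(Function('m')(-2294), -9132248), -1) = Pow(Add(Add(Rational(-31, 54), -2294), -9132248), -1) = Pow(Add(Rational(-123907, 54), -9132248), -1) = Pow(Rational(-493265299, 54), -1) = Rational(-54, 493265299)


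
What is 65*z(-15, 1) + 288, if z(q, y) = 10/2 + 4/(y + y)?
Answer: 743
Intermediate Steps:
z(q, y) = 5 + 2/y (z(q, y) = 10*(½) + 4/((2*y)) = 5 + 4*(1/(2*y)) = 5 + 2/y)
65*z(-15, 1) + 288 = 65*(5 + 2/1) + 288 = 65*(5 + 2*1) + 288 = 65*(5 + 2) + 288 = 65*7 + 288 = 455 + 288 = 743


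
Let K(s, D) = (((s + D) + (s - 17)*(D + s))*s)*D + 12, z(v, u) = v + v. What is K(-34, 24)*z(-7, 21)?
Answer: 5711832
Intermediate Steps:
z(v, u) = 2*v
K(s, D) = 12 + D*s*(D + s + (-17 + s)*(D + s)) (K(s, D) = (((D + s) + (-17 + s)*(D + s))*s)*D + 12 = ((D + s + (-17 + s)*(D + s))*s)*D + 12 = (s*(D + s + (-17 + s)*(D + s)))*D + 12 = D*s*(D + s + (-17 + s)*(D + s)) + 12 = 12 + D*s*(D + s + (-17 + s)*(D + s)))
K(-34, 24)*z(-7, 21) = (12 + 24*(-34)³ + 24²*(-34)² - 16*24*(-34)² - 16*(-34)*24²)*(2*(-7)) = (12 + 24*(-39304) + 576*1156 - 16*24*1156 - 16*(-34)*576)*(-14) = (12 - 943296 + 665856 - 443904 + 313344)*(-14) = -407988*(-14) = 5711832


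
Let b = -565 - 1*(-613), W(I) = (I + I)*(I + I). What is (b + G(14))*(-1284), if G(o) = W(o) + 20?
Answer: -1093968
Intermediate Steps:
W(I) = 4*I**2 (W(I) = (2*I)*(2*I) = 4*I**2)
b = 48 (b = -565 + 613 = 48)
G(o) = 20 + 4*o**2 (G(o) = 4*o**2 + 20 = 20 + 4*o**2)
(b + G(14))*(-1284) = (48 + (20 + 4*14**2))*(-1284) = (48 + (20 + 4*196))*(-1284) = (48 + (20 + 784))*(-1284) = (48 + 804)*(-1284) = 852*(-1284) = -1093968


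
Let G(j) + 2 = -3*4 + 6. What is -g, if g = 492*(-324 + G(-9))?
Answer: 163344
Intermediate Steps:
G(j) = -8 (G(j) = -2 + (-3*4 + 6) = -2 + (-12 + 6) = -2 - 6 = -8)
g = -163344 (g = 492*(-324 - 8) = 492*(-332) = -163344)
-g = -1*(-163344) = 163344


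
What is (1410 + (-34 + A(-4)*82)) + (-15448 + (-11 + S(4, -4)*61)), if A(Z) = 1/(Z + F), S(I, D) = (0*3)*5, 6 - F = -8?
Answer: -70374/5 ≈ -14075.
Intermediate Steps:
F = 14 (F = 6 - 1*(-8) = 6 + 8 = 14)
S(I, D) = 0 (S(I, D) = 0*5 = 0)
A(Z) = 1/(14 + Z) (A(Z) = 1/(Z + 14) = 1/(14 + Z))
(1410 + (-34 + A(-4)*82)) + (-15448 + (-11 + S(4, -4)*61)) = (1410 + (-34 + 82/(14 - 4))) + (-15448 + (-11 + 0*61)) = (1410 + (-34 + 82/10)) + (-15448 + (-11 + 0)) = (1410 + (-34 + (1/10)*82)) + (-15448 - 11) = (1410 + (-34 + 41/5)) - 15459 = (1410 - 129/5) - 15459 = 6921/5 - 15459 = -70374/5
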